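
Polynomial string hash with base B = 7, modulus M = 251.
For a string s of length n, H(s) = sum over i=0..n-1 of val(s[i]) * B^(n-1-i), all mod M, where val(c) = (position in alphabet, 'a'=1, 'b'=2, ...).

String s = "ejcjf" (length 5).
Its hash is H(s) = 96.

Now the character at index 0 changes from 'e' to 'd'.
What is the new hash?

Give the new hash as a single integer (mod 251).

Answer: 205

Derivation:
val('e') = 5, val('d') = 4
Position k = 0, exponent = n-1-k = 4
B^4 mod M = 7^4 mod 251 = 142
Delta = (4 - 5) * 142 mod 251 = 109
New hash = (96 + 109) mod 251 = 205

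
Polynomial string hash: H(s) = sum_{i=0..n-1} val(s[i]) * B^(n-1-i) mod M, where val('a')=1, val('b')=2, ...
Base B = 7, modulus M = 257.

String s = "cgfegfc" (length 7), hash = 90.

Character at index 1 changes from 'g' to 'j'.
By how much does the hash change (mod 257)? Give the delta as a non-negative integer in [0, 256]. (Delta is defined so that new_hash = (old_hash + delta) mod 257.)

Delta formula: (val(new) - val(old)) * B^(n-1-k) mod M
  val('j') - val('g') = 10 - 7 = 3
  B^(n-1-k) = 7^5 mod 257 = 102
  Delta = 3 * 102 mod 257 = 49

Answer: 49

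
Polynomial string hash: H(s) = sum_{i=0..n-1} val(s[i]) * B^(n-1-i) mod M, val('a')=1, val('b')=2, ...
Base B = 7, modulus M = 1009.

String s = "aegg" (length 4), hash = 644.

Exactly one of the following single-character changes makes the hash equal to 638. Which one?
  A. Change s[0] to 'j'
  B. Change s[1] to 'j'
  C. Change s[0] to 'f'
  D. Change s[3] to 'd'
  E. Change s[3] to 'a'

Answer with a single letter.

Answer: E

Derivation:
Option A: s[0]='a'->'j', delta=(10-1)*7^3 mod 1009 = 60, hash=644+60 mod 1009 = 704
Option B: s[1]='e'->'j', delta=(10-5)*7^2 mod 1009 = 245, hash=644+245 mod 1009 = 889
Option C: s[0]='a'->'f', delta=(6-1)*7^3 mod 1009 = 706, hash=644+706 mod 1009 = 341
Option D: s[3]='g'->'d', delta=(4-7)*7^0 mod 1009 = 1006, hash=644+1006 mod 1009 = 641
Option E: s[3]='g'->'a', delta=(1-7)*7^0 mod 1009 = 1003, hash=644+1003 mod 1009 = 638 <-- target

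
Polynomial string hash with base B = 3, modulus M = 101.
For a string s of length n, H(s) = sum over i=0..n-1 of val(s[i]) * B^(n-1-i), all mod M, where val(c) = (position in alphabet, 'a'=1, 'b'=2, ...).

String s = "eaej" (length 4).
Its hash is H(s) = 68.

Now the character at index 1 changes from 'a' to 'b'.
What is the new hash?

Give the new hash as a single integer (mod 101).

Answer: 77

Derivation:
val('a') = 1, val('b') = 2
Position k = 1, exponent = n-1-k = 2
B^2 mod M = 3^2 mod 101 = 9
Delta = (2 - 1) * 9 mod 101 = 9
New hash = (68 + 9) mod 101 = 77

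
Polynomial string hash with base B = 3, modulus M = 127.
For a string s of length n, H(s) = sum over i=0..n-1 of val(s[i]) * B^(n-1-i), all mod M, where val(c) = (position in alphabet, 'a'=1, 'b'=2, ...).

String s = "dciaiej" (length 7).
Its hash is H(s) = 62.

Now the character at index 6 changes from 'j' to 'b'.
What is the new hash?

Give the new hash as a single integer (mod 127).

Answer: 54

Derivation:
val('j') = 10, val('b') = 2
Position k = 6, exponent = n-1-k = 0
B^0 mod M = 3^0 mod 127 = 1
Delta = (2 - 10) * 1 mod 127 = 119
New hash = (62 + 119) mod 127 = 54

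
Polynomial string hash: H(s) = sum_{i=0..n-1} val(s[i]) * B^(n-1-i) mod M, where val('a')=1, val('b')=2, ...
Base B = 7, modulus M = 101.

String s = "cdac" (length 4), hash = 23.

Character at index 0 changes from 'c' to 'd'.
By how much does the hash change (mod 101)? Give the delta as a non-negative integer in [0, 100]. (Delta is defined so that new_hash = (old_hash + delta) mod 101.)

Delta formula: (val(new) - val(old)) * B^(n-1-k) mod M
  val('d') - val('c') = 4 - 3 = 1
  B^(n-1-k) = 7^3 mod 101 = 40
  Delta = 1 * 40 mod 101 = 40

Answer: 40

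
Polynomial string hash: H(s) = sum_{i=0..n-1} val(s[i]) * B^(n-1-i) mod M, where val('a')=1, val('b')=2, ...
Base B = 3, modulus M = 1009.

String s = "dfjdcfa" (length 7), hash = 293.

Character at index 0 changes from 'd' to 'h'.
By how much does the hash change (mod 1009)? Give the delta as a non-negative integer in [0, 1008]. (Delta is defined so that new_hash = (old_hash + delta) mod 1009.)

Delta formula: (val(new) - val(old)) * B^(n-1-k) mod M
  val('h') - val('d') = 8 - 4 = 4
  B^(n-1-k) = 3^6 mod 1009 = 729
  Delta = 4 * 729 mod 1009 = 898

Answer: 898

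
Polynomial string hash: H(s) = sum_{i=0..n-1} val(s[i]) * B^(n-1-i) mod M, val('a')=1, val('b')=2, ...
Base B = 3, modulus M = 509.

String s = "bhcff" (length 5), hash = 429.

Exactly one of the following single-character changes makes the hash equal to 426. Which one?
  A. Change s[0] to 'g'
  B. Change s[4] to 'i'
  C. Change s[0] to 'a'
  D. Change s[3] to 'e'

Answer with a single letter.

Option A: s[0]='b'->'g', delta=(7-2)*3^4 mod 509 = 405, hash=429+405 mod 509 = 325
Option B: s[4]='f'->'i', delta=(9-6)*3^0 mod 509 = 3, hash=429+3 mod 509 = 432
Option C: s[0]='b'->'a', delta=(1-2)*3^4 mod 509 = 428, hash=429+428 mod 509 = 348
Option D: s[3]='f'->'e', delta=(5-6)*3^1 mod 509 = 506, hash=429+506 mod 509 = 426 <-- target

Answer: D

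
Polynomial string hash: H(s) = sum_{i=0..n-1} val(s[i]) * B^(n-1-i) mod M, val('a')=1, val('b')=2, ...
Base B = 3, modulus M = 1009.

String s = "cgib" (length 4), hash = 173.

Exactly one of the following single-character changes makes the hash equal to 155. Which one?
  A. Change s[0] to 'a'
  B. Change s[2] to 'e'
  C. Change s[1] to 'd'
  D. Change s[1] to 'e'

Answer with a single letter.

Answer: D

Derivation:
Option A: s[0]='c'->'a', delta=(1-3)*3^3 mod 1009 = 955, hash=173+955 mod 1009 = 119
Option B: s[2]='i'->'e', delta=(5-9)*3^1 mod 1009 = 997, hash=173+997 mod 1009 = 161
Option C: s[1]='g'->'d', delta=(4-7)*3^2 mod 1009 = 982, hash=173+982 mod 1009 = 146
Option D: s[1]='g'->'e', delta=(5-7)*3^2 mod 1009 = 991, hash=173+991 mod 1009 = 155 <-- target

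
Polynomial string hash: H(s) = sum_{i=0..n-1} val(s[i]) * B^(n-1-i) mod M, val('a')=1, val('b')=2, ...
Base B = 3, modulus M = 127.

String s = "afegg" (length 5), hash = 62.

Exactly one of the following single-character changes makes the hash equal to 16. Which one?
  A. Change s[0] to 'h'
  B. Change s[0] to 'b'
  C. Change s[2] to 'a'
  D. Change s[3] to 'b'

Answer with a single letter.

Answer: B

Derivation:
Option A: s[0]='a'->'h', delta=(8-1)*3^4 mod 127 = 59, hash=62+59 mod 127 = 121
Option B: s[0]='a'->'b', delta=(2-1)*3^4 mod 127 = 81, hash=62+81 mod 127 = 16 <-- target
Option C: s[2]='e'->'a', delta=(1-5)*3^2 mod 127 = 91, hash=62+91 mod 127 = 26
Option D: s[3]='g'->'b', delta=(2-7)*3^1 mod 127 = 112, hash=62+112 mod 127 = 47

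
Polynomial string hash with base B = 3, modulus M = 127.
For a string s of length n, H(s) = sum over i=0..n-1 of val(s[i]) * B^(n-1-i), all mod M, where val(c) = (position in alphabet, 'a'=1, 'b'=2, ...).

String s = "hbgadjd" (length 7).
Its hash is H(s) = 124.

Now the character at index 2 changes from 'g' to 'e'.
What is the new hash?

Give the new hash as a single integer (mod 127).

Answer: 89

Derivation:
val('g') = 7, val('e') = 5
Position k = 2, exponent = n-1-k = 4
B^4 mod M = 3^4 mod 127 = 81
Delta = (5 - 7) * 81 mod 127 = 92
New hash = (124 + 92) mod 127 = 89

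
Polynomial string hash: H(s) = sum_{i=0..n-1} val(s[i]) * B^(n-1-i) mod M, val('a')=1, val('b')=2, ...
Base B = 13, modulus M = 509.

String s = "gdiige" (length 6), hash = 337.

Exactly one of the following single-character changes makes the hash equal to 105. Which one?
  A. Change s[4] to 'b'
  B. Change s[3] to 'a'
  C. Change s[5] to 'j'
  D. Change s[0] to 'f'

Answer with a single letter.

Option A: s[4]='g'->'b', delta=(2-7)*13^1 mod 509 = 444, hash=337+444 mod 509 = 272
Option B: s[3]='i'->'a', delta=(1-9)*13^2 mod 509 = 175, hash=337+175 mod 509 = 3
Option C: s[5]='e'->'j', delta=(10-5)*13^0 mod 509 = 5, hash=337+5 mod 509 = 342
Option D: s[0]='g'->'f', delta=(6-7)*13^5 mod 509 = 277, hash=337+277 mod 509 = 105 <-- target

Answer: D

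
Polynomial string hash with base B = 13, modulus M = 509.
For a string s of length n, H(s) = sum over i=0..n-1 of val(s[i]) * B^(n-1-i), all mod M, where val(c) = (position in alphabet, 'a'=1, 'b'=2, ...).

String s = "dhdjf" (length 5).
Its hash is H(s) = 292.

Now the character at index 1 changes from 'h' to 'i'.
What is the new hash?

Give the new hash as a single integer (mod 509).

Answer: 453

Derivation:
val('h') = 8, val('i') = 9
Position k = 1, exponent = n-1-k = 3
B^3 mod M = 13^3 mod 509 = 161
Delta = (9 - 8) * 161 mod 509 = 161
New hash = (292 + 161) mod 509 = 453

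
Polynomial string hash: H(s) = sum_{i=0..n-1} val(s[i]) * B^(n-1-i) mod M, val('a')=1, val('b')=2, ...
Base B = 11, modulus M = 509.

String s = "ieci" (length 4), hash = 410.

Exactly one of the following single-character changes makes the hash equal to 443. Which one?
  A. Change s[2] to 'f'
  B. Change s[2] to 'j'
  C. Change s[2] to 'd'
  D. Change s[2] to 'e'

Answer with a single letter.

Option A: s[2]='c'->'f', delta=(6-3)*11^1 mod 509 = 33, hash=410+33 mod 509 = 443 <-- target
Option B: s[2]='c'->'j', delta=(10-3)*11^1 mod 509 = 77, hash=410+77 mod 509 = 487
Option C: s[2]='c'->'d', delta=(4-3)*11^1 mod 509 = 11, hash=410+11 mod 509 = 421
Option D: s[2]='c'->'e', delta=(5-3)*11^1 mod 509 = 22, hash=410+22 mod 509 = 432

Answer: A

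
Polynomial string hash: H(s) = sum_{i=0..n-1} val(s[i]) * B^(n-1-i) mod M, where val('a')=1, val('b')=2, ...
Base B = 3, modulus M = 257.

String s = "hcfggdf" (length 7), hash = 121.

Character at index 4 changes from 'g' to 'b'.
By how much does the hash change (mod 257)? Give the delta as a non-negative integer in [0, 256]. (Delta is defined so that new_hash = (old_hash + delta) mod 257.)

Answer: 212

Derivation:
Delta formula: (val(new) - val(old)) * B^(n-1-k) mod M
  val('b') - val('g') = 2 - 7 = -5
  B^(n-1-k) = 3^2 mod 257 = 9
  Delta = -5 * 9 mod 257 = 212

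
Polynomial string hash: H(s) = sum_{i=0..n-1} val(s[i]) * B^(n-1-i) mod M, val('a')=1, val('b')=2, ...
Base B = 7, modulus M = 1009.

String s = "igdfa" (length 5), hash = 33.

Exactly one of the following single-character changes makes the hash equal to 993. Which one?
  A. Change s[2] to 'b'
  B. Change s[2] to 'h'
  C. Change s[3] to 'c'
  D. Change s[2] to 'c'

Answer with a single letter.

Answer: D

Derivation:
Option A: s[2]='d'->'b', delta=(2-4)*7^2 mod 1009 = 911, hash=33+911 mod 1009 = 944
Option B: s[2]='d'->'h', delta=(8-4)*7^2 mod 1009 = 196, hash=33+196 mod 1009 = 229
Option C: s[3]='f'->'c', delta=(3-6)*7^1 mod 1009 = 988, hash=33+988 mod 1009 = 12
Option D: s[2]='d'->'c', delta=(3-4)*7^2 mod 1009 = 960, hash=33+960 mod 1009 = 993 <-- target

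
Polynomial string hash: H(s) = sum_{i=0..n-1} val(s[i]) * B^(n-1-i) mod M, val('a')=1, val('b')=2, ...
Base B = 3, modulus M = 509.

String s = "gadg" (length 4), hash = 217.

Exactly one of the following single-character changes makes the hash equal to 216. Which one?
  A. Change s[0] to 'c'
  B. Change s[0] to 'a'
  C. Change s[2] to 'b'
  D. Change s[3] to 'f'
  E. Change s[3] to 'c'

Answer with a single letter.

Answer: D

Derivation:
Option A: s[0]='g'->'c', delta=(3-7)*3^3 mod 509 = 401, hash=217+401 mod 509 = 109
Option B: s[0]='g'->'a', delta=(1-7)*3^3 mod 509 = 347, hash=217+347 mod 509 = 55
Option C: s[2]='d'->'b', delta=(2-4)*3^1 mod 509 = 503, hash=217+503 mod 509 = 211
Option D: s[3]='g'->'f', delta=(6-7)*3^0 mod 509 = 508, hash=217+508 mod 509 = 216 <-- target
Option E: s[3]='g'->'c', delta=(3-7)*3^0 mod 509 = 505, hash=217+505 mod 509 = 213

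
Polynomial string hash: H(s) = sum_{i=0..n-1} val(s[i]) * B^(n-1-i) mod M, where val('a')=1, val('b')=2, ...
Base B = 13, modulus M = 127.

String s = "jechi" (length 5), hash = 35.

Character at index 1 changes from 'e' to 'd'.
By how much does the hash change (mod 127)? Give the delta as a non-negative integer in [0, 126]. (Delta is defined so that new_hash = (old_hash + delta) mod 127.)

Delta formula: (val(new) - val(old)) * B^(n-1-k) mod M
  val('d') - val('e') = 4 - 5 = -1
  B^(n-1-k) = 13^3 mod 127 = 38
  Delta = -1 * 38 mod 127 = 89

Answer: 89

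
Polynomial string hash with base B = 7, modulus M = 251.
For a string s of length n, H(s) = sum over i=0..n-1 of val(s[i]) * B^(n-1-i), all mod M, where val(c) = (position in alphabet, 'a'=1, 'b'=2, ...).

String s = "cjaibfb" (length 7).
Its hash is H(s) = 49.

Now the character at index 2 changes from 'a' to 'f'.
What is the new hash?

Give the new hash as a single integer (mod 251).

Answer: 6

Derivation:
val('a') = 1, val('f') = 6
Position k = 2, exponent = n-1-k = 4
B^4 mod M = 7^4 mod 251 = 142
Delta = (6 - 1) * 142 mod 251 = 208
New hash = (49 + 208) mod 251 = 6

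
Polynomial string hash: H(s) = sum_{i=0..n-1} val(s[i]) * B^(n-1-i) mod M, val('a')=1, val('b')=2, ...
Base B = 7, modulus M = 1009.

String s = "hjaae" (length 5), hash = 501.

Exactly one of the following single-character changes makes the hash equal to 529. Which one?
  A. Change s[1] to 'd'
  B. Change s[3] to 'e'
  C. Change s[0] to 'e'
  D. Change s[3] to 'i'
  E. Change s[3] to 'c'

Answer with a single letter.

Answer: B

Derivation:
Option A: s[1]='j'->'d', delta=(4-10)*7^3 mod 1009 = 969, hash=501+969 mod 1009 = 461
Option B: s[3]='a'->'e', delta=(5-1)*7^1 mod 1009 = 28, hash=501+28 mod 1009 = 529 <-- target
Option C: s[0]='h'->'e', delta=(5-8)*7^4 mod 1009 = 869, hash=501+869 mod 1009 = 361
Option D: s[3]='a'->'i', delta=(9-1)*7^1 mod 1009 = 56, hash=501+56 mod 1009 = 557
Option E: s[3]='a'->'c', delta=(3-1)*7^1 mod 1009 = 14, hash=501+14 mod 1009 = 515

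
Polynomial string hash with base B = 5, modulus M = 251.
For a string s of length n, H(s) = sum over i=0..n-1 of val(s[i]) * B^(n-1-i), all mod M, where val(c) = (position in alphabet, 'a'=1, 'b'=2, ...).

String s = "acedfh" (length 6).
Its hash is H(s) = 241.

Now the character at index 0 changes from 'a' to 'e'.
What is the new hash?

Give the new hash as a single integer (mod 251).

val('a') = 1, val('e') = 5
Position k = 0, exponent = n-1-k = 5
B^5 mod M = 5^5 mod 251 = 113
Delta = (5 - 1) * 113 mod 251 = 201
New hash = (241 + 201) mod 251 = 191

Answer: 191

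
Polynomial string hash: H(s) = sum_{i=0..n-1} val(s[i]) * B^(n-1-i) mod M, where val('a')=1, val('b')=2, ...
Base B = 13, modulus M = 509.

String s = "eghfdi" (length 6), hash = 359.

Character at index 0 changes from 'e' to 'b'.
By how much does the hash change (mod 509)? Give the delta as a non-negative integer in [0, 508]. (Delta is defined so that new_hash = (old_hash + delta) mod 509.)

Delta formula: (val(new) - val(old)) * B^(n-1-k) mod M
  val('b') - val('e') = 2 - 5 = -3
  B^(n-1-k) = 13^5 mod 509 = 232
  Delta = -3 * 232 mod 509 = 322

Answer: 322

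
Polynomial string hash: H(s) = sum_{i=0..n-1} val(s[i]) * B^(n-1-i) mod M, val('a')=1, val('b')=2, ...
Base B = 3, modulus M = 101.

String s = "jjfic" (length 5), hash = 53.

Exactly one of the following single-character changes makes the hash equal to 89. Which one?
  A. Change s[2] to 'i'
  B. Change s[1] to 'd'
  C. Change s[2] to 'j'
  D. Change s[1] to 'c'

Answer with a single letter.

Answer: C

Derivation:
Option A: s[2]='f'->'i', delta=(9-6)*3^2 mod 101 = 27, hash=53+27 mod 101 = 80
Option B: s[1]='j'->'d', delta=(4-10)*3^3 mod 101 = 40, hash=53+40 mod 101 = 93
Option C: s[2]='f'->'j', delta=(10-6)*3^2 mod 101 = 36, hash=53+36 mod 101 = 89 <-- target
Option D: s[1]='j'->'c', delta=(3-10)*3^3 mod 101 = 13, hash=53+13 mod 101 = 66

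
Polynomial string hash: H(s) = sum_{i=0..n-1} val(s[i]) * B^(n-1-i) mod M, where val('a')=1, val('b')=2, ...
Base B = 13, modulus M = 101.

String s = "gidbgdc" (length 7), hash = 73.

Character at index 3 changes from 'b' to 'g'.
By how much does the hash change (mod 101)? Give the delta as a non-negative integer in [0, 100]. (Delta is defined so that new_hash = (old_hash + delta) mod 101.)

Answer: 77

Derivation:
Delta formula: (val(new) - val(old)) * B^(n-1-k) mod M
  val('g') - val('b') = 7 - 2 = 5
  B^(n-1-k) = 13^3 mod 101 = 76
  Delta = 5 * 76 mod 101 = 77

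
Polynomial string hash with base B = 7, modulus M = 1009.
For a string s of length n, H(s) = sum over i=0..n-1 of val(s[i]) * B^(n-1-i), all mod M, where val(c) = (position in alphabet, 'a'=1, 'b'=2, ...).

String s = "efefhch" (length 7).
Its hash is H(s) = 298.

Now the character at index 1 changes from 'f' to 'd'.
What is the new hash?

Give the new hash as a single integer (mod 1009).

val('f') = 6, val('d') = 4
Position k = 1, exponent = n-1-k = 5
B^5 mod M = 7^5 mod 1009 = 663
Delta = (4 - 6) * 663 mod 1009 = 692
New hash = (298 + 692) mod 1009 = 990

Answer: 990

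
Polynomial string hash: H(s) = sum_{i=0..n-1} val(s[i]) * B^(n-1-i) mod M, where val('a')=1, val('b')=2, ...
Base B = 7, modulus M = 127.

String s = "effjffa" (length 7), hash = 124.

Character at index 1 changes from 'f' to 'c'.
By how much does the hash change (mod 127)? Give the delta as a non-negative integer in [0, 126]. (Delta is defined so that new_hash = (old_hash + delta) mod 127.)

Answer: 125

Derivation:
Delta formula: (val(new) - val(old)) * B^(n-1-k) mod M
  val('c') - val('f') = 3 - 6 = -3
  B^(n-1-k) = 7^5 mod 127 = 43
  Delta = -3 * 43 mod 127 = 125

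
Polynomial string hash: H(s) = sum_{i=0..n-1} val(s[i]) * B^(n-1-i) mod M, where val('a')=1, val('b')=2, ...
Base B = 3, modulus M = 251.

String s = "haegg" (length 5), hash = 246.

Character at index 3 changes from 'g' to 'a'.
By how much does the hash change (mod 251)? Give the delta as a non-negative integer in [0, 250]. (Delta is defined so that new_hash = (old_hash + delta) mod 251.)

Answer: 233

Derivation:
Delta formula: (val(new) - val(old)) * B^(n-1-k) mod M
  val('a') - val('g') = 1 - 7 = -6
  B^(n-1-k) = 3^1 mod 251 = 3
  Delta = -6 * 3 mod 251 = 233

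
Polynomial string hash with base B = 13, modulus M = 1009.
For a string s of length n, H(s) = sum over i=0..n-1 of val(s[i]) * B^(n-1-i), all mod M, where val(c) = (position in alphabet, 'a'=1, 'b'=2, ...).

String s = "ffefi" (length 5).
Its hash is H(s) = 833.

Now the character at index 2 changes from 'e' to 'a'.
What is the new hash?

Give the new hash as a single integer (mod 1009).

val('e') = 5, val('a') = 1
Position k = 2, exponent = n-1-k = 2
B^2 mod M = 13^2 mod 1009 = 169
Delta = (1 - 5) * 169 mod 1009 = 333
New hash = (833 + 333) mod 1009 = 157

Answer: 157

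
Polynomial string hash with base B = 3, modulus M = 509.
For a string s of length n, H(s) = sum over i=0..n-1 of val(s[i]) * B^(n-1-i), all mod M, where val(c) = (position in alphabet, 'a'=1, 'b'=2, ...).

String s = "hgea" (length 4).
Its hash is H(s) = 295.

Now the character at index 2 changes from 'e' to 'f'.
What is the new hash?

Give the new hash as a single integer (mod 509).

Answer: 298

Derivation:
val('e') = 5, val('f') = 6
Position k = 2, exponent = n-1-k = 1
B^1 mod M = 3^1 mod 509 = 3
Delta = (6 - 5) * 3 mod 509 = 3
New hash = (295 + 3) mod 509 = 298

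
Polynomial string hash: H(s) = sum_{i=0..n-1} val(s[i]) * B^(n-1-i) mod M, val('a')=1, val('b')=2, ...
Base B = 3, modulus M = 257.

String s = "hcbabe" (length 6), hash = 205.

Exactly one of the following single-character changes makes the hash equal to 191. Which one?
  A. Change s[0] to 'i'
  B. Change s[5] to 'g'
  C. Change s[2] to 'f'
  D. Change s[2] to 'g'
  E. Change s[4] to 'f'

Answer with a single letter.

Option A: s[0]='h'->'i', delta=(9-8)*3^5 mod 257 = 243, hash=205+243 mod 257 = 191 <-- target
Option B: s[5]='e'->'g', delta=(7-5)*3^0 mod 257 = 2, hash=205+2 mod 257 = 207
Option C: s[2]='b'->'f', delta=(6-2)*3^3 mod 257 = 108, hash=205+108 mod 257 = 56
Option D: s[2]='b'->'g', delta=(7-2)*3^3 mod 257 = 135, hash=205+135 mod 257 = 83
Option E: s[4]='b'->'f', delta=(6-2)*3^1 mod 257 = 12, hash=205+12 mod 257 = 217

Answer: A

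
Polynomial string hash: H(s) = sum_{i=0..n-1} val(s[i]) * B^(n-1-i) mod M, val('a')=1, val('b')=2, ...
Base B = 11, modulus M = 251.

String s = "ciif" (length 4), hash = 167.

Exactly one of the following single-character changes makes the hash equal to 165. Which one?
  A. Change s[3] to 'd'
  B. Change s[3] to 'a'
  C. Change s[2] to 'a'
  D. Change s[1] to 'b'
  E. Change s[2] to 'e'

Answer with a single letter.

Option A: s[3]='f'->'d', delta=(4-6)*11^0 mod 251 = 249, hash=167+249 mod 251 = 165 <-- target
Option B: s[3]='f'->'a', delta=(1-6)*11^0 mod 251 = 246, hash=167+246 mod 251 = 162
Option C: s[2]='i'->'a', delta=(1-9)*11^1 mod 251 = 163, hash=167+163 mod 251 = 79
Option D: s[1]='i'->'b', delta=(2-9)*11^2 mod 251 = 157, hash=167+157 mod 251 = 73
Option E: s[2]='i'->'e', delta=(5-9)*11^1 mod 251 = 207, hash=167+207 mod 251 = 123

Answer: A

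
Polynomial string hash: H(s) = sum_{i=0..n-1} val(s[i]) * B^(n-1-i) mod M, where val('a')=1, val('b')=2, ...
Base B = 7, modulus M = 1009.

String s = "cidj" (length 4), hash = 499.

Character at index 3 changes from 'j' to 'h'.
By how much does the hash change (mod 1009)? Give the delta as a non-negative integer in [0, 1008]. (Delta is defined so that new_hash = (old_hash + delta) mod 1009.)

Answer: 1007

Derivation:
Delta formula: (val(new) - val(old)) * B^(n-1-k) mod M
  val('h') - val('j') = 8 - 10 = -2
  B^(n-1-k) = 7^0 mod 1009 = 1
  Delta = -2 * 1 mod 1009 = 1007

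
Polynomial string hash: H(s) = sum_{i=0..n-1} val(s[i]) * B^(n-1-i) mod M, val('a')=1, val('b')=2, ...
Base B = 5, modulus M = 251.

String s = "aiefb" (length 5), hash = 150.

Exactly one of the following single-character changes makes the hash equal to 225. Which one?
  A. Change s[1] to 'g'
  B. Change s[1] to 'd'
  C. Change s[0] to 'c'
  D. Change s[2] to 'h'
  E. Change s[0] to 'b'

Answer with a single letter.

Option A: s[1]='i'->'g', delta=(7-9)*5^3 mod 251 = 1, hash=150+1 mod 251 = 151
Option B: s[1]='i'->'d', delta=(4-9)*5^3 mod 251 = 128, hash=150+128 mod 251 = 27
Option C: s[0]='a'->'c', delta=(3-1)*5^4 mod 251 = 246, hash=150+246 mod 251 = 145
Option D: s[2]='e'->'h', delta=(8-5)*5^2 mod 251 = 75, hash=150+75 mod 251 = 225 <-- target
Option E: s[0]='a'->'b', delta=(2-1)*5^4 mod 251 = 123, hash=150+123 mod 251 = 22

Answer: D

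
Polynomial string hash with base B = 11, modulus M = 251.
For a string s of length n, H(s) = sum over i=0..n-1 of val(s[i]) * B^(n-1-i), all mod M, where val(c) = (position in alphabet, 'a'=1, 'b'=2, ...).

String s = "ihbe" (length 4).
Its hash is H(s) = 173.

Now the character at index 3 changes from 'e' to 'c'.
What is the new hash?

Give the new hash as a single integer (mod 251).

Answer: 171

Derivation:
val('e') = 5, val('c') = 3
Position k = 3, exponent = n-1-k = 0
B^0 mod M = 11^0 mod 251 = 1
Delta = (3 - 5) * 1 mod 251 = 249
New hash = (173 + 249) mod 251 = 171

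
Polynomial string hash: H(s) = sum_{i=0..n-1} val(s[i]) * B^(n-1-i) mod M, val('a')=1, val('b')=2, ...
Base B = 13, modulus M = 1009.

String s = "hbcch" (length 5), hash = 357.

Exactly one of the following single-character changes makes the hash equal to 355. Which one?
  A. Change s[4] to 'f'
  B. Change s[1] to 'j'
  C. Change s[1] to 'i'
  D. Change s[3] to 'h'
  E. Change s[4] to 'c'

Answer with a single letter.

Answer: A

Derivation:
Option A: s[4]='h'->'f', delta=(6-8)*13^0 mod 1009 = 1007, hash=357+1007 mod 1009 = 355 <-- target
Option B: s[1]='b'->'j', delta=(10-2)*13^3 mod 1009 = 423, hash=357+423 mod 1009 = 780
Option C: s[1]='b'->'i', delta=(9-2)*13^3 mod 1009 = 244, hash=357+244 mod 1009 = 601
Option D: s[3]='c'->'h', delta=(8-3)*13^1 mod 1009 = 65, hash=357+65 mod 1009 = 422
Option E: s[4]='h'->'c', delta=(3-8)*13^0 mod 1009 = 1004, hash=357+1004 mod 1009 = 352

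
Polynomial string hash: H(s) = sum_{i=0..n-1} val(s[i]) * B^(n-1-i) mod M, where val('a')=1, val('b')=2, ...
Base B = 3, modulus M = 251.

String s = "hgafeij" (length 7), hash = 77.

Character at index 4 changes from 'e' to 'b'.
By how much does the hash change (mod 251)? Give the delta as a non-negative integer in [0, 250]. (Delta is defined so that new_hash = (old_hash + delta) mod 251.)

Answer: 224

Derivation:
Delta formula: (val(new) - val(old)) * B^(n-1-k) mod M
  val('b') - val('e') = 2 - 5 = -3
  B^(n-1-k) = 3^2 mod 251 = 9
  Delta = -3 * 9 mod 251 = 224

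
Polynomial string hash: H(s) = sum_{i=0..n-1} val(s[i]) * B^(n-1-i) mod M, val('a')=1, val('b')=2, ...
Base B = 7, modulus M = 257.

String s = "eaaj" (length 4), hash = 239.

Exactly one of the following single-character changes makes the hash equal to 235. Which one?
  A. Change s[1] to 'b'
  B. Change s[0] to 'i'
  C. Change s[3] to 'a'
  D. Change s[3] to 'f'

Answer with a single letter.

Option A: s[1]='a'->'b', delta=(2-1)*7^2 mod 257 = 49, hash=239+49 mod 257 = 31
Option B: s[0]='e'->'i', delta=(9-5)*7^3 mod 257 = 87, hash=239+87 mod 257 = 69
Option C: s[3]='j'->'a', delta=(1-10)*7^0 mod 257 = 248, hash=239+248 mod 257 = 230
Option D: s[3]='j'->'f', delta=(6-10)*7^0 mod 257 = 253, hash=239+253 mod 257 = 235 <-- target

Answer: D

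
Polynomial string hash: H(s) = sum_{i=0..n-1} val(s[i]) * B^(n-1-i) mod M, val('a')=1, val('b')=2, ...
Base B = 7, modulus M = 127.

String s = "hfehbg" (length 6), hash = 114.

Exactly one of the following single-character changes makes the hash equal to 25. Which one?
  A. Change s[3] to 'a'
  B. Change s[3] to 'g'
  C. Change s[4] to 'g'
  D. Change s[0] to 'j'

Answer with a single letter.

Option A: s[3]='h'->'a', delta=(1-8)*7^2 mod 127 = 38, hash=114+38 mod 127 = 25 <-- target
Option B: s[3]='h'->'g', delta=(7-8)*7^2 mod 127 = 78, hash=114+78 mod 127 = 65
Option C: s[4]='b'->'g', delta=(7-2)*7^1 mod 127 = 35, hash=114+35 mod 127 = 22
Option D: s[0]='h'->'j', delta=(10-8)*7^5 mod 127 = 86, hash=114+86 mod 127 = 73

Answer: A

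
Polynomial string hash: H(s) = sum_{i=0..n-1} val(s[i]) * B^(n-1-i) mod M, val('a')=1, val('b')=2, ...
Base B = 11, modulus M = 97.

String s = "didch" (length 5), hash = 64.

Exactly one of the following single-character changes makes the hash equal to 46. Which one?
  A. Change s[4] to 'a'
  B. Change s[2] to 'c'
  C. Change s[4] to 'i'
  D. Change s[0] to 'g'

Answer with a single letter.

Option A: s[4]='h'->'a', delta=(1-8)*11^0 mod 97 = 90, hash=64+90 mod 97 = 57
Option B: s[2]='d'->'c', delta=(3-4)*11^2 mod 97 = 73, hash=64+73 mod 97 = 40
Option C: s[4]='h'->'i', delta=(9-8)*11^0 mod 97 = 1, hash=64+1 mod 97 = 65
Option D: s[0]='d'->'g', delta=(7-4)*11^4 mod 97 = 79, hash=64+79 mod 97 = 46 <-- target

Answer: D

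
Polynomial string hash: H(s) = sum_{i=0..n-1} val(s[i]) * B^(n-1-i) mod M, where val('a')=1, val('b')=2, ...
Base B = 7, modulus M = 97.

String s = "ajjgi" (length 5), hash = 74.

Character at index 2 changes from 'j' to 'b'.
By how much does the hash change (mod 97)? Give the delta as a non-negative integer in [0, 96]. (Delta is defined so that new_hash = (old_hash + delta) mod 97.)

Delta formula: (val(new) - val(old)) * B^(n-1-k) mod M
  val('b') - val('j') = 2 - 10 = -8
  B^(n-1-k) = 7^2 mod 97 = 49
  Delta = -8 * 49 mod 97 = 93

Answer: 93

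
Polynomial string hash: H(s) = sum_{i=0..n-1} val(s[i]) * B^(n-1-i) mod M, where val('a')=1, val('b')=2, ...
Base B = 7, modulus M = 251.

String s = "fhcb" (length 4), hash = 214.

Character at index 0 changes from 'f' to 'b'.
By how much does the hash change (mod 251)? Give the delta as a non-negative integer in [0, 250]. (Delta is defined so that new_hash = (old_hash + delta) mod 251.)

Delta formula: (val(new) - val(old)) * B^(n-1-k) mod M
  val('b') - val('f') = 2 - 6 = -4
  B^(n-1-k) = 7^3 mod 251 = 92
  Delta = -4 * 92 mod 251 = 134

Answer: 134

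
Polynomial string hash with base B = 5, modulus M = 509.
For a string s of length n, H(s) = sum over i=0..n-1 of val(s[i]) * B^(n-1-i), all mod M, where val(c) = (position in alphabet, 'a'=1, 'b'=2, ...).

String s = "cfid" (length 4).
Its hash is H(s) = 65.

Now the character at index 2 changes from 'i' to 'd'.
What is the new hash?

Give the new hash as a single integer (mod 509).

Answer: 40

Derivation:
val('i') = 9, val('d') = 4
Position k = 2, exponent = n-1-k = 1
B^1 mod M = 5^1 mod 509 = 5
Delta = (4 - 9) * 5 mod 509 = 484
New hash = (65 + 484) mod 509 = 40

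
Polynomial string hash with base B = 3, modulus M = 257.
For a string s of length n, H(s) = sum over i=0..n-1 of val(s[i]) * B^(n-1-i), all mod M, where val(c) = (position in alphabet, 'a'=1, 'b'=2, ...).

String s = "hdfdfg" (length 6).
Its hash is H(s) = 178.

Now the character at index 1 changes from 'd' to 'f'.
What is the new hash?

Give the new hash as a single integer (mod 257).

val('d') = 4, val('f') = 6
Position k = 1, exponent = n-1-k = 4
B^4 mod M = 3^4 mod 257 = 81
Delta = (6 - 4) * 81 mod 257 = 162
New hash = (178 + 162) mod 257 = 83

Answer: 83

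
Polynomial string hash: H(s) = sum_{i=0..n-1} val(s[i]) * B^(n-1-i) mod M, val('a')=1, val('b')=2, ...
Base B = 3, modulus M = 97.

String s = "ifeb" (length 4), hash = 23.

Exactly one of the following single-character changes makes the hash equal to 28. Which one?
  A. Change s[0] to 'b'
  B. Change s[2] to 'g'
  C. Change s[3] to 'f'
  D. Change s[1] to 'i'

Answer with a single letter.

Answer: A

Derivation:
Option A: s[0]='i'->'b', delta=(2-9)*3^3 mod 97 = 5, hash=23+5 mod 97 = 28 <-- target
Option B: s[2]='e'->'g', delta=(7-5)*3^1 mod 97 = 6, hash=23+6 mod 97 = 29
Option C: s[3]='b'->'f', delta=(6-2)*3^0 mod 97 = 4, hash=23+4 mod 97 = 27
Option D: s[1]='f'->'i', delta=(9-6)*3^2 mod 97 = 27, hash=23+27 mod 97 = 50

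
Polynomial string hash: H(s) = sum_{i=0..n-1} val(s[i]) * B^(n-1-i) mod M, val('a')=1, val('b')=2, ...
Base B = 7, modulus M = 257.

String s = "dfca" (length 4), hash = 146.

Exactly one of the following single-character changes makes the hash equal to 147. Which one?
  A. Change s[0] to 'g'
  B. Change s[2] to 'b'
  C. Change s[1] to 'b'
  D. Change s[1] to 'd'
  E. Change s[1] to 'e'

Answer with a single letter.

Answer: A

Derivation:
Option A: s[0]='d'->'g', delta=(7-4)*7^3 mod 257 = 1, hash=146+1 mod 257 = 147 <-- target
Option B: s[2]='c'->'b', delta=(2-3)*7^1 mod 257 = 250, hash=146+250 mod 257 = 139
Option C: s[1]='f'->'b', delta=(2-6)*7^2 mod 257 = 61, hash=146+61 mod 257 = 207
Option D: s[1]='f'->'d', delta=(4-6)*7^2 mod 257 = 159, hash=146+159 mod 257 = 48
Option E: s[1]='f'->'e', delta=(5-6)*7^2 mod 257 = 208, hash=146+208 mod 257 = 97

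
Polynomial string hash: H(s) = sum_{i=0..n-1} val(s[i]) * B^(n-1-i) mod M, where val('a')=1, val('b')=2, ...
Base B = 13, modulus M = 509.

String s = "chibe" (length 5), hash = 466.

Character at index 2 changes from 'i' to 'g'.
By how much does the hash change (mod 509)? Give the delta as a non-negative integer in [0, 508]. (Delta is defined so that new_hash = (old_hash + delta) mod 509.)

Delta formula: (val(new) - val(old)) * B^(n-1-k) mod M
  val('g') - val('i') = 7 - 9 = -2
  B^(n-1-k) = 13^2 mod 509 = 169
  Delta = -2 * 169 mod 509 = 171

Answer: 171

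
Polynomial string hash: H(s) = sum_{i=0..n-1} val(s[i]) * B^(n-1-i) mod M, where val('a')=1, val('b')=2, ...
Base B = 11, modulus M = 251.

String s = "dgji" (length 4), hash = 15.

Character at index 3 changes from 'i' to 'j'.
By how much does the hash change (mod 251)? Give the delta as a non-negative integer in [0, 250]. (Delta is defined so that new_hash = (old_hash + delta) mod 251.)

Delta formula: (val(new) - val(old)) * B^(n-1-k) mod M
  val('j') - val('i') = 10 - 9 = 1
  B^(n-1-k) = 11^0 mod 251 = 1
  Delta = 1 * 1 mod 251 = 1

Answer: 1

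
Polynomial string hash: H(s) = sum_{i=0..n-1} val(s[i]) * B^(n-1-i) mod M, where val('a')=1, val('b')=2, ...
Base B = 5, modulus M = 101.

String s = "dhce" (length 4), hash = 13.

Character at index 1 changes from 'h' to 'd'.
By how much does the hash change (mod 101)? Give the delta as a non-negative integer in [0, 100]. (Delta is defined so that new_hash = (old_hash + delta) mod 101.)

Answer: 1

Derivation:
Delta formula: (val(new) - val(old)) * B^(n-1-k) mod M
  val('d') - val('h') = 4 - 8 = -4
  B^(n-1-k) = 5^2 mod 101 = 25
  Delta = -4 * 25 mod 101 = 1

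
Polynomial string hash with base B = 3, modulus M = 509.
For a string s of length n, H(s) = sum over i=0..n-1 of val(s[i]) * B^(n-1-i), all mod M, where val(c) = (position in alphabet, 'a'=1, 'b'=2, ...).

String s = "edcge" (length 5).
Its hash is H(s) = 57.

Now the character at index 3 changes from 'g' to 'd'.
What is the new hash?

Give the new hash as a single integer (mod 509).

val('g') = 7, val('d') = 4
Position k = 3, exponent = n-1-k = 1
B^1 mod M = 3^1 mod 509 = 3
Delta = (4 - 7) * 3 mod 509 = 500
New hash = (57 + 500) mod 509 = 48

Answer: 48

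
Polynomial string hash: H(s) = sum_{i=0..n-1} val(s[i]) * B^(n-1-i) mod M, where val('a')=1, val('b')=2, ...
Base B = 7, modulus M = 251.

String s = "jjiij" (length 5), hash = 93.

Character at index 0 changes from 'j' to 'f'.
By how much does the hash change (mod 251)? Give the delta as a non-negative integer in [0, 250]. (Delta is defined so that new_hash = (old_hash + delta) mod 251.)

Answer: 185

Derivation:
Delta formula: (val(new) - val(old)) * B^(n-1-k) mod M
  val('f') - val('j') = 6 - 10 = -4
  B^(n-1-k) = 7^4 mod 251 = 142
  Delta = -4 * 142 mod 251 = 185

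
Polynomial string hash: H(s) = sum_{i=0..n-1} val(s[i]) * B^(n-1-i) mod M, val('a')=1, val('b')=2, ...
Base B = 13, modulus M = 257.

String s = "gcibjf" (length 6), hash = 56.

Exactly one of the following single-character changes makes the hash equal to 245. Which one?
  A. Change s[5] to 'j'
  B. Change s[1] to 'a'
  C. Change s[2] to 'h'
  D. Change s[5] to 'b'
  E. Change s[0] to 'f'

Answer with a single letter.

Answer: B

Derivation:
Option A: s[5]='f'->'j', delta=(10-6)*13^0 mod 257 = 4, hash=56+4 mod 257 = 60
Option B: s[1]='c'->'a', delta=(1-3)*13^4 mod 257 = 189, hash=56+189 mod 257 = 245 <-- target
Option C: s[2]='i'->'h', delta=(8-9)*13^3 mod 257 = 116, hash=56+116 mod 257 = 172
Option D: s[5]='f'->'b', delta=(2-6)*13^0 mod 257 = 253, hash=56+253 mod 257 = 52
Option E: s[0]='g'->'f', delta=(6-7)*13^5 mod 257 = 72, hash=56+72 mod 257 = 128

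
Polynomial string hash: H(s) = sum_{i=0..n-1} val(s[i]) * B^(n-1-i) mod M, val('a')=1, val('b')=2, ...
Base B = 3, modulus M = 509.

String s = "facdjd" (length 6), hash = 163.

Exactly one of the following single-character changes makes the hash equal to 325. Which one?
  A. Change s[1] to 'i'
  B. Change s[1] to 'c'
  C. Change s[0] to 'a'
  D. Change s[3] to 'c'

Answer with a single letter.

Option A: s[1]='a'->'i', delta=(9-1)*3^4 mod 509 = 139, hash=163+139 mod 509 = 302
Option B: s[1]='a'->'c', delta=(3-1)*3^4 mod 509 = 162, hash=163+162 mod 509 = 325 <-- target
Option C: s[0]='f'->'a', delta=(1-6)*3^5 mod 509 = 312, hash=163+312 mod 509 = 475
Option D: s[3]='d'->'c', delta=(3-4)*3^2 mod 509 = 500, hash=163+500 mod 509 = 154

Answer: B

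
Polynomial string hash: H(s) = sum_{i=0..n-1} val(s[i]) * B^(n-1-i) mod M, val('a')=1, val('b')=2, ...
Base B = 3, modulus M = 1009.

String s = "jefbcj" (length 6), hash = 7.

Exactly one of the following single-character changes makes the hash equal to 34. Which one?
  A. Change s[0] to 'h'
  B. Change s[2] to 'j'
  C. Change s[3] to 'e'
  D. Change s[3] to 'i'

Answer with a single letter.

Option A: s[0]='j'->'h', delta=(8-10)*3^5 mod 1009 = 523, hash=7+523 mod 1009 = 530
Option B: s[2]='f'->'j', delta=(10-6)*3^3 mod 1009 = 108, hash=7+108 mod 1009 = 115
Option C: s[3]='b'->'e', delta=(5-2)*3^2 mod 1009 = 27, hash=7+27 mod 1009 = 34 <-- target
Option D: s[3]='b'->'i', delta=(9-2)*3^2 mod 1009 = 63, hash=7+63 mod 1009 = 70

Answer: C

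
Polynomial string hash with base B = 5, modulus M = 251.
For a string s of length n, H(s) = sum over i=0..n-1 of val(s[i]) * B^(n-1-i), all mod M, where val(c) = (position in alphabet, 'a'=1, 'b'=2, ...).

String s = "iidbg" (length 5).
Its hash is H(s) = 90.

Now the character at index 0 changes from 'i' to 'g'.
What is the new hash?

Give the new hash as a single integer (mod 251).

Answer: 95

Derivation:
val('i') = 9, val('g') = 7
Position k = 0, exponent = n-1-k = 4
B^4 mod M = 5^4 mod 251 = 123
Delta = (7 - 9) * 123 mod 251 = 5
New hash = (90 + 5) mod 251 = 95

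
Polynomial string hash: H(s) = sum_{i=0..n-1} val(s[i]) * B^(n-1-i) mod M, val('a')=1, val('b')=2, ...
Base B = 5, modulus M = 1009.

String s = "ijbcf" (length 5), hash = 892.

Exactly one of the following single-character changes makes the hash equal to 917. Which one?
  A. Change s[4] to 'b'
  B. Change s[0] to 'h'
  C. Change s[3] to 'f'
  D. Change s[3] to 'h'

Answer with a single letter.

Answer: D

Derivation:
Option A: s[4]='f'->'b', delta=(2-6)*5^0 mod 1009 = 1005, hash=892+1005 mod 1009 = 888
Option B: s[0]='i'->'h', delta=(8-9)*5^4 mod 1009 = 384, hash=892+384 mod 1009 = 267
Option C: s[3]='c'->'f', delta=(6-3)*5^1 mod 1009 = 15, hash=892+15 mod 1009 = 907
Option D: s[3]='c'->'h', delta=(8-3)*5^1 mod 1009 = 25, hash=892+25 mod 1009 = 917 <-- target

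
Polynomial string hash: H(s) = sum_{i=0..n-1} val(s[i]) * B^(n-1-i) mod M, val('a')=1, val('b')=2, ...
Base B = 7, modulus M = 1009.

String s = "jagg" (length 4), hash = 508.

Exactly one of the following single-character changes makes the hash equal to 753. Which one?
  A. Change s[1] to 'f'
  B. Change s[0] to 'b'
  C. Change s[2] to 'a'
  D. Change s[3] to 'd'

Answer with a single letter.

Answer: A

Derivation:
Option A: s[1]='a'->'f', delta=(6-1)*7^2 mod 1009 = 245, hash=508+245 mod 1009 = 753 <-- target
Option B: s[0]='j'->'b', delta=(2-10)*7^3 mod 1009 = 283, hash=508+283 mod 1009 = 791
Option C: s[2]='g'->'a', delta=(1-7)*7^1 mod 1009 = 967, hash=508+967 mod 1009 = 466
Option D: s[3]='g'->'d', delta=(4-7)*7^0 mod 1009 = 1006, hash=508+1006 mod 1009 = 505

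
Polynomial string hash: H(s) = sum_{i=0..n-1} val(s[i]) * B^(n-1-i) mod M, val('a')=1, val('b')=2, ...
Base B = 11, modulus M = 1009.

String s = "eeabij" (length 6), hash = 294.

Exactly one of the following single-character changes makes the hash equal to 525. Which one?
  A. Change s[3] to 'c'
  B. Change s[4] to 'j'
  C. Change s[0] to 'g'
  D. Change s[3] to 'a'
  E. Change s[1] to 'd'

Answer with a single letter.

Answer: C

Derivation:
Option A: s[3]='b'->'c', delta=(3-2)*11^2 mod 1009 = 121, hash=294+121 mod 1009 = 415
Option B: s[4]='i'->'j', delta=(10-9)*11^1 mod 1009 = 11, hash=294+11 mod 1009 = 305
Option C: s[0]='e'->'g', delta=(7-5)*11^5 mod 1009 = 231, hash=294+231 mod 1009 = 525 <-- target
Option D: s[3]='b'->'a', delta=(1-2)*11^2 mod 1009 = 888, hash=294+888 mod 1009 = 173
Option E: s[1]='e'->'d', delta=(4-5)*11^4 mod 1009 = 494, hash=294+494 mod 1009 = 788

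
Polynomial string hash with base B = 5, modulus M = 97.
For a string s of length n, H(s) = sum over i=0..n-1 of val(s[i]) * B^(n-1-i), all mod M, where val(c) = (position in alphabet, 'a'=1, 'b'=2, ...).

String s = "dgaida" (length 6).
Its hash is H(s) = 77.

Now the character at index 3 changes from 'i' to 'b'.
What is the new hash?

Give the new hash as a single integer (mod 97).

val('i') = 9, val('b') = 2
Position k = 3, exponent = n-1-k = 2
B^2 mod M = 5^2 mod 97 = 25
Delta = (2 - 9) * 25 mod 97 = 19
New hash = (77 + 19) mod 97 = 96

Answer: 96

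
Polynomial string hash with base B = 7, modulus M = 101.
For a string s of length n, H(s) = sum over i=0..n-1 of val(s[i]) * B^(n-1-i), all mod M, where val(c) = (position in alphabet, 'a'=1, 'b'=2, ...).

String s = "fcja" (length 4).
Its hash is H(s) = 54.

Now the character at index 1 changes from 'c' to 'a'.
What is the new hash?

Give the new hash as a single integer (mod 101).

val('c') = 3, val('a') = 1
Position k = 1, exponent = n-1-k = 2
B^2 mod M = 7^2 mod 101 = 49
Delta = (1 - 3) * 49 mod 101 = 3
New hash = (54 + 3) mod 101 = 57

Answer: 57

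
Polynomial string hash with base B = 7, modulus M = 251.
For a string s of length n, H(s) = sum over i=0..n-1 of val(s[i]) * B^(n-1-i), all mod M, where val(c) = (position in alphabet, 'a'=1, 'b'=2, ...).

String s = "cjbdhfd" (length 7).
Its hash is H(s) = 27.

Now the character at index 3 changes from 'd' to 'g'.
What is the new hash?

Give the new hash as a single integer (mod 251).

val('d') = 4, val('g') = 7
Position k = 3, exponent = n-1-k = 3
B^3 mod M = 7^3 mod 251 = 92
Delta = (7 - 4) * 92 mod 251 = 25
New hash = (27 + 25) mod 251 = 52

Answer: 52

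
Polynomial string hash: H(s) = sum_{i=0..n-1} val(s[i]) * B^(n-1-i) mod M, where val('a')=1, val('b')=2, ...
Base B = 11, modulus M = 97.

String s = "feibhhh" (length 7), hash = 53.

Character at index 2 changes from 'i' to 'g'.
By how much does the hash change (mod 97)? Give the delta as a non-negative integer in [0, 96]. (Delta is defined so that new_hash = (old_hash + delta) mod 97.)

Answer: 12

Derivation:
Delta formula: (val(new) - val(old)) * B^(n-1-k) mod M
  val('g') - val('i') = 7 - 9 = -2
  B^(n-1-k) = 11^4 mod 97 = 91
  Delta = -2 * 91 mod 97 = 12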